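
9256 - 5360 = 3896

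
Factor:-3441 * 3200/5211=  - 3670400/1737 = -2^7 * 3^( - 2 )*5^2 * 31^1*37^1*193^( - 1 ) 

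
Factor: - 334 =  - 2^1*167^1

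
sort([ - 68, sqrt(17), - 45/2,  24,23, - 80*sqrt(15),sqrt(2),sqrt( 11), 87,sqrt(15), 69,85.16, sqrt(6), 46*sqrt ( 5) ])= [ - 80 * sqrt(15 ), - 68, -45/2, sqrt(2 ), sqrt(6),  sqrt( 11),  sqrt(15),  sqrt(17), 23, 24,69, 85.16, 87, 46*sqrt(5 ) ]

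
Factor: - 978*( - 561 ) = 548658 =2^1*3^2*11^1 * 17^1*163^1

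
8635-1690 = 6945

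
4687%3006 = 1681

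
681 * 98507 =67083267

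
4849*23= 111527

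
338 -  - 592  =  930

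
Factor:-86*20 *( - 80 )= 137600 = 2^7*5^2*43^1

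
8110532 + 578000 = 8688532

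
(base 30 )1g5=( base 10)1385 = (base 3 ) 1220022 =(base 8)2551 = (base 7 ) 4016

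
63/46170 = 7/5130 =0.00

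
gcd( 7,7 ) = 7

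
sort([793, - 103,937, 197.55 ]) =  [ - 103,197.55,793 , 937 ]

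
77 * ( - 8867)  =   - 682759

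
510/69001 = 510/69001 = 0.01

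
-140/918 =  - 70/459 = -0.15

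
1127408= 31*36368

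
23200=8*2900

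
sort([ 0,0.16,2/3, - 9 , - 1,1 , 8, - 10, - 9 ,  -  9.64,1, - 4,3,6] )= [- 10, - 9.64, - 9, - 9, - 4, - 1, 0,0.16,2/3, 1,1,  3,6, 8]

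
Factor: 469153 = 469153^1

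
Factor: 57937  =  11^1*23^1*229^1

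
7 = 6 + 1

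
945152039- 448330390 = 496821649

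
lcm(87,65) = 5655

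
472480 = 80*5906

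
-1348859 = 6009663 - 7358522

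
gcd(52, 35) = 1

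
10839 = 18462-7623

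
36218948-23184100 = 13034848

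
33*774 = 25542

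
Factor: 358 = 2^1*179^1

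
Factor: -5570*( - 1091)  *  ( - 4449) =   -  2^1*3^1*5^1 * 557^1*1091^1*1483^1 =-  27035994630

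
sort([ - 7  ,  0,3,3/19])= [- 7, 0,3/19, 3 ]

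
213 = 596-383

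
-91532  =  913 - 92445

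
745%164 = 89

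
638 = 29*22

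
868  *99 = 85932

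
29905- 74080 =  - 44175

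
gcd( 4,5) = 1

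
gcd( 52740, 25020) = 180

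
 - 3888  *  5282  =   - 20536416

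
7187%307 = 126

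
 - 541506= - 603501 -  - 61995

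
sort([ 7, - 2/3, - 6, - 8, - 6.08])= [ - 8, - 6.08, - 6, - 2/3,7] 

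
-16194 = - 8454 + - 7740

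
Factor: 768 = 2^8*3^1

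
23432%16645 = 6787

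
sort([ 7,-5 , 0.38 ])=[ - 5,0.38, 7] 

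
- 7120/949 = -7120/949 = -7.50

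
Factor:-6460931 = -19^1*340049^1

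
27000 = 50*540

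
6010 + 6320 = 12330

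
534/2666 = 267/1333= 0.20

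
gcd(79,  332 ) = 1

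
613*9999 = 6129387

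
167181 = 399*419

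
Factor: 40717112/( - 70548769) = -2^3*1597^1 * 3187^1*70548769^ ( - 1) 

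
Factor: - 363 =-3^1 * 11^2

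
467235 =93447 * 5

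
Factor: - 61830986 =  - 2^1*7^1*4416499^1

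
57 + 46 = 103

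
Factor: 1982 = 2^1*991^1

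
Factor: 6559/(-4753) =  - 937/679 = - 7^( - 1)*97^ (-1 )*937^1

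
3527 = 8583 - 5056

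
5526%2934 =2592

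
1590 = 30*53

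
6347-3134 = 3213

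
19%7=5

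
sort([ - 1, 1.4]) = [ - 1,  1.4]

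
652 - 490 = 162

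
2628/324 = 8 + 1/9= 8.11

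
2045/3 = 2045/3 = 681.67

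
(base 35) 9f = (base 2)101001010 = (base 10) 330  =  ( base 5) 2310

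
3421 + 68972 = 72393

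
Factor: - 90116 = -2^2 *13^1*1733^1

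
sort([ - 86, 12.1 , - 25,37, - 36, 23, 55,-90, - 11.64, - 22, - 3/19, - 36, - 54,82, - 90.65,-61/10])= [ - 90.65, - 90, - 86, - 54,-36, - 36, - 25, - 22, - 11.64, - 61/10, - 3/19,12.1,23,37 , 55, 82]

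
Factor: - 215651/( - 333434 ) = 379/586  =  2^( - 1)*293^(-1 )*379^1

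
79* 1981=156499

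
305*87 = 26535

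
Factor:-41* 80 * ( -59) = 193520= 2^4 * 5^1*41^1 * 59^1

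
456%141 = 33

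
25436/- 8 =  - 6359/2 = - 3179.50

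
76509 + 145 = 76654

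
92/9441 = 92/9441 = 0.01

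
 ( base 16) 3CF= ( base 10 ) 975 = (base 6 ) 4303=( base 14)4d9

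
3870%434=398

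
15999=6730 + 9269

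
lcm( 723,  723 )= 723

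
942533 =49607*19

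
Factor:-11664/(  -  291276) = 2^2*3^2* 29^( - 1 )*31^ (-1)= 36/899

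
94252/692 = 23563/173 = 136.20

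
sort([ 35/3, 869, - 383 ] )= [ - 383, 35/3, 869] 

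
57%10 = 7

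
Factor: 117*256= 2^8*3^2 * 13^1= 29952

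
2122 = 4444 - 2322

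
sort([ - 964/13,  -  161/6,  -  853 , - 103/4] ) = [-853 ,-964/13,-161/6, - 103/4 ] 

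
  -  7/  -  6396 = 7/6396 = 0.00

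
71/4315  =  71/4315 = 0.02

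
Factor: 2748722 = 2^1*41^1 * 33521^1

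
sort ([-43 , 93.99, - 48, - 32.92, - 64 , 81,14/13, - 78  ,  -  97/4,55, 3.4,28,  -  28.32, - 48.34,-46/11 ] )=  [ - 78, - 64, - 48.34, - 48, - 43,  -  32.92,- 28.32, - 97/4, - 46/11, 14/13 , 3.4,28,  55,81 , 93.99 ] 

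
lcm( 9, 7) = 63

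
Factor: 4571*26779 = 7^1*61^1*439^1*653^1=   122406809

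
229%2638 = 229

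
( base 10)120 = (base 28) 48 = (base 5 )440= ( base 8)170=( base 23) 55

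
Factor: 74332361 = 97^1*766313^1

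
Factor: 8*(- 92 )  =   - 736 = - 2^5*23^1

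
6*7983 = 47898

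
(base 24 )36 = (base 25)33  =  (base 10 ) 78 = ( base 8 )116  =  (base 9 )86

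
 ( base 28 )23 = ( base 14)43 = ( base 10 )59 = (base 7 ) 113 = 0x3b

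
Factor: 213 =3^1*71^1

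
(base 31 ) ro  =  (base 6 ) 3553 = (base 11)713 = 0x35D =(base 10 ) 861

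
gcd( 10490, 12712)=2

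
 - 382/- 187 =2 + 8/187 = 2.04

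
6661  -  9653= - 2992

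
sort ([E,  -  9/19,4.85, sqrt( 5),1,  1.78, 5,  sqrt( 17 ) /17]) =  [ - 9/19 , sqrt( 17 )/17,1,1.78,sqrt ( 5),E, 4.85,5 ] 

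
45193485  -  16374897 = 28818588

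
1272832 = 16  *79552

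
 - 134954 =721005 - 855959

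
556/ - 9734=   -  1 + 4589/4867=- 0.06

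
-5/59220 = -1/11844 =-0.00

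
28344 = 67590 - 39246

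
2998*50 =149900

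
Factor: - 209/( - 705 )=3^ ( - 1)*5^ (  -  1 )*11^1*  19^1*47^ ( - 1 )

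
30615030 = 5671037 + 24943993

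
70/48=1 + 11/24= 1.46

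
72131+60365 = 132496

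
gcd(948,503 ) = 1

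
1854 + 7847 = 9701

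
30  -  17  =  13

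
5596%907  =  154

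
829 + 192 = 1021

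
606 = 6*101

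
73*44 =3212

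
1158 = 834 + 324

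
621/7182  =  23/266 = 0.09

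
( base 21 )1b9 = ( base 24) 149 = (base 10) 681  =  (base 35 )jg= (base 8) 1251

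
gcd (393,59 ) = 1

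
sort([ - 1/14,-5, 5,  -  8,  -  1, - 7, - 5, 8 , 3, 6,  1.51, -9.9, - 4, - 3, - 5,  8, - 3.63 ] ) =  [-9.9, - 8, - 7, - 5, - 5, - 5, -4, - 3.63,  -  3, - 1, - 1/14, 1.51,3,  5, 6, 8, 8]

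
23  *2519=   57937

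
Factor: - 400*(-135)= 54000  =  2^4*3^3*5^3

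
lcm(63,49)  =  441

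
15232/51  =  896/3  =  298.67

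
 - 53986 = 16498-70484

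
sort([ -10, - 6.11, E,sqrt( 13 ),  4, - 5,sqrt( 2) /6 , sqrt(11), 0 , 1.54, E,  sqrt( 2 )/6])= [-10, - 6.11, - 5, 0, sqrt(2)/6, sqrt( 2)/6, 1.54 , E, E, sqrt (11 ), sqrt( 13 ),  4]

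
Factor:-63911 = -79^1*809^1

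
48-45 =3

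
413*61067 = 25220671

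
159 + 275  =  434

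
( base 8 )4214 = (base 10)2188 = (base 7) 6244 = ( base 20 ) 598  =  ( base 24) 3J4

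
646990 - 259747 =387243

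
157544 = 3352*47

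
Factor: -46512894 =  - 2^1*3^1*223^1*  34763^1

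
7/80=7/80  =  0.09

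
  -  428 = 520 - 948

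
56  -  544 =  - 488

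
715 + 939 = 1654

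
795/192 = 265/64 = 4.14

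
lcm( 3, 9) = 9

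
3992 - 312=3680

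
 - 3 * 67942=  - 203826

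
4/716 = 1/179=0.01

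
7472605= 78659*95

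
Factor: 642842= 2^1 * 293^1*1097^1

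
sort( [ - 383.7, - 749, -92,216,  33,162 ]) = [ - 749, - 383.7, - 92,33,162,216] 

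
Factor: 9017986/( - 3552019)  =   - 2^1*229^ (-1)*1361^1*3313^1* 15511^( - 1 )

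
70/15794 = 35/7897 = 0.00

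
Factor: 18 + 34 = 52 = 2^2*13^1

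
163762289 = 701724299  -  537962010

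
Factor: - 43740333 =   -  3^2*7^1 * 13^1*53407^1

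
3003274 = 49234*61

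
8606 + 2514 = 11120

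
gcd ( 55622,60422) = 2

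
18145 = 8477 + 9668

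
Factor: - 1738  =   - 2^1 * 11^1 * 79^1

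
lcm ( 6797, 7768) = 54376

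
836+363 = 1199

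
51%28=23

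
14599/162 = 90+19/162 = 90.12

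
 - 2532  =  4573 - 7105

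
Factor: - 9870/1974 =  - 5 = - 5^1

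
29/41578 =29/41578 = 0.00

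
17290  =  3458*5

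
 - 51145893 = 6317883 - 57463776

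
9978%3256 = 210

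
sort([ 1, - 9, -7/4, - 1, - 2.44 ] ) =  [ - 9, - 2.44 , - 7/4,  -  1,1]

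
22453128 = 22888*981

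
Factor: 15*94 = 1410 =2^1*3^1*5^1*47^1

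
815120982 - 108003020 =707117962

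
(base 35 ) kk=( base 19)1IH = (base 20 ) 1G0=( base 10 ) 720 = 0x2d0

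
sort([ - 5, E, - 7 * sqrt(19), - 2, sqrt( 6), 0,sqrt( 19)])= [ - 7*  sqrt( 19 ),  -  5, - 2,0,sqrt( 6 ), E, sqrt( 19)]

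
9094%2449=1747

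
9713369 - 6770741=2942628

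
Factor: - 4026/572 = -183/26 = -  2^( -1)*3^1*13^(-1)*61^1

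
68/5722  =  34/2861= 0.01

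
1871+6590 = 8461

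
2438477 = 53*46009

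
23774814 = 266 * 89379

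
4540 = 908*5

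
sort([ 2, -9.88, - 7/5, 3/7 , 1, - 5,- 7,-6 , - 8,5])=[-9.88, - 8,- 7,-6, - 5, - 7/5 , 3/7,1, 2,  5]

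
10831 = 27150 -16319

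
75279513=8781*8573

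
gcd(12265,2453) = 2453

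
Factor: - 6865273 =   -  101^2*  673^1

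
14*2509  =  35126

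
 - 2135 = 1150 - 3285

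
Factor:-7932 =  - 2^2*3^1* 661^1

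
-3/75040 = -3/75040 = -0.00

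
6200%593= 270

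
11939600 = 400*29849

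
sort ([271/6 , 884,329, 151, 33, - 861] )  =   [ - 861, 33,271/6,  151 , 329,884] 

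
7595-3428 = 4167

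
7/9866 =7/9866  =  0.00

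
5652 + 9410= 15062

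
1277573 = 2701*473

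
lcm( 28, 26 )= 364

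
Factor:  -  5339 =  - 19^1*281^1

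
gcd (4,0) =4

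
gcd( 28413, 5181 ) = 33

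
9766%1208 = 102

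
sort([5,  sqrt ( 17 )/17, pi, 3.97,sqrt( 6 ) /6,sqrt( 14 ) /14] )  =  [ sqrt( 17) /17,sqrt( 14 )/14,sqrt( 6 ) /6, pi, 3.97,  5 ] 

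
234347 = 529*443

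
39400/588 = 67 + 1/147 = 67.01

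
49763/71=700+63/71= 700.89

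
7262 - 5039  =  2223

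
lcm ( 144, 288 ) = 288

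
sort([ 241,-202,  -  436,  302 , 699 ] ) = [ - 436, - 202, 241,  302 , 699 ] 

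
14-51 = -37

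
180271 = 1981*91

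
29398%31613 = 29398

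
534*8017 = 4281078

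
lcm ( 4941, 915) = 24705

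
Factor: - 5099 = - 5099^1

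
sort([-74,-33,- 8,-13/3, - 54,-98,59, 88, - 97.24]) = [-98,  -  97.24,-74, - 54,-33,  -  8,  -  13/3, 59  ,  88 ] 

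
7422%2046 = 1284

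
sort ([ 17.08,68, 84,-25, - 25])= [- 25,  -  25, 17.08,68,84] 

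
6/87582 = 1/14597 = 0.00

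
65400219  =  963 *67913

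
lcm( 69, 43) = 2967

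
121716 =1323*92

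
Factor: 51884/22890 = 34/15 = 2^1*3^(-1)*5^( - 1 ) * 17^1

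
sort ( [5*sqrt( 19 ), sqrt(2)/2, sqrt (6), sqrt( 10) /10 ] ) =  [sqrt( 10 ) /10,sqrt( 2 ) /2, sqrt( 6 ),5*sqrt ( 19)]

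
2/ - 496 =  - 1 + 247/248= -  0.00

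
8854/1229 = 8854/1229 = 7.20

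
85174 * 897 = 76401078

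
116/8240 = 29/2060= 0.01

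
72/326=36/163   =  0.22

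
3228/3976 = 807/994= 0.81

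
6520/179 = 6520/179=36.42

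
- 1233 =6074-7307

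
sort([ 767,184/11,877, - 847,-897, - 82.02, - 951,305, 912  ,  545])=[ - 951,-897,  -  847, - 82.02,184/11, 305,545, 767 , 877,912]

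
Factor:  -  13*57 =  - 3^1 * 13^1*19^1 = - 741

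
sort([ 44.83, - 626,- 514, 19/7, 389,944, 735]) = [ - 626, - 514, 19/7,  44.83, 389, 735, 944]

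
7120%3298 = 524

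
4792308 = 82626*58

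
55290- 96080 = -40790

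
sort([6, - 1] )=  [ - 1,6]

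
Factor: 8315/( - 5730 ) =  - 2^( - 1 )  *3^( - 1)*191^ ( - 1 )*1663^1 = -1663/1146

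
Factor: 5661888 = 2^6*3^1* 37^1*797^1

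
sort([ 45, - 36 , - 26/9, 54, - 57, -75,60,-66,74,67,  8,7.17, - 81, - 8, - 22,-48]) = [ - 81,- 75, - 66,-57, - 48, - 36 , - 22,-8, - 26/9,7.17,8, 45,54,60,67,74]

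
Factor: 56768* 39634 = 2^7*7^1*19^1*149^1 * 887^1 = 2249942912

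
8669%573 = 74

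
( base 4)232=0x2e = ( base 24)1M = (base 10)46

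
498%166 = 0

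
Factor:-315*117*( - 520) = 19164600 = 2^3*3^4*5^2*7^1*13^2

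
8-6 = 2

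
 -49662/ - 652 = 24831/326 =76.17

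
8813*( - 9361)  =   - 82498493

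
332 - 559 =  - 227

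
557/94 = 557/94 = 5.93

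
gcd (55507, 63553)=1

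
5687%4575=1112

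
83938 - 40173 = 43765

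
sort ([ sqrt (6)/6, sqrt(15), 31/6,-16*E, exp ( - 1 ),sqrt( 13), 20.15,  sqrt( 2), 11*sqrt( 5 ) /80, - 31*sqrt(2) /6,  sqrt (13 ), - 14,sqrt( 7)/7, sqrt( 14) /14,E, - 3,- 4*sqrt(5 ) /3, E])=[ - 16 * E, - 14, - 31 * sqrt (2)/6,-3,-4*sqrt(5)/3, sqrt( 14)/14, 11 * sqrt(5 ) /80, exp( - 1 ), sqrt ( 7)/7,sqrt( 6) /6,sqrt( 2), E, E, sqrt( 13), sqrt( 13), sqrt( 15),31/6, 20.15]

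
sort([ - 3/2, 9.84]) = [ - 3/2,9.84]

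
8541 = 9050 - 509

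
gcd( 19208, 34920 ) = 8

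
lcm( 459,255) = 2295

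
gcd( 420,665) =35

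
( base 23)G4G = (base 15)2817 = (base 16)217C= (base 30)9FM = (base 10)8572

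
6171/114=2057/38 = 54.13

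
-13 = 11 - 24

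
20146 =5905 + 14241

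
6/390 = 1/65 = 0.02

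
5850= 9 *650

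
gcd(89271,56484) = 9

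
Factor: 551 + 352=903 =3^1 * 7^1*43^1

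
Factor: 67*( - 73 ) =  - 4891 = -67^1*73^1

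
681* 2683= 1827123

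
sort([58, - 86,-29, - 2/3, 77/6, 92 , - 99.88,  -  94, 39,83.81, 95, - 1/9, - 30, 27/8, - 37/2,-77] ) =[ - 99.88, - 94,-86,-77, - 30, - 29, - 37/2, - 2/3, - 1/9,27/8,77/6, 39, 58, 83.81,92, 95] 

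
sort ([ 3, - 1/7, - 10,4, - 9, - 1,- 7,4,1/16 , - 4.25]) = [ - 10, - 9, - 7, - 4.25 , - 1, - 1/7,  1/16,  3, 4, 4 ]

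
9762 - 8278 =1484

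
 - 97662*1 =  - 97662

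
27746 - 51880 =-24134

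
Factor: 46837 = 7^1*6691^1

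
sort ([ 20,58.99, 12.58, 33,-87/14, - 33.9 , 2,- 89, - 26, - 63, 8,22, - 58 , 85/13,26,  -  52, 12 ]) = [ - 89, - 63,-58, - 52, - 33.9, - 26, - 87/14, 2,  85/13,8,12,12.58,20, 22,26,33, 58.99] 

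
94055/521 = 94055/521= 180.53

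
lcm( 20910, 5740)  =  292740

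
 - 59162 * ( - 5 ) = 295810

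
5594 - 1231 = 4363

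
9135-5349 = 3786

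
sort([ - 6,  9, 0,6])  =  [ -6, 0, 6,9 ] 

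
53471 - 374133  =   - 320662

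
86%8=6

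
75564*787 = 59468868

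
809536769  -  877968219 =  - 68431450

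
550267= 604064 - 53797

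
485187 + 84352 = 569539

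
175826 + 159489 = 335315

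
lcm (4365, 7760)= 69840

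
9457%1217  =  938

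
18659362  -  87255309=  - 68595947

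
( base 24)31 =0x49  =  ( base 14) 53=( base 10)73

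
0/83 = 0 = 0.00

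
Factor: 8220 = 2^2*3^1*5^1*137^1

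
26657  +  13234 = 39891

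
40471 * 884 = 35776364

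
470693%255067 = 215626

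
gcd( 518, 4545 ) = 1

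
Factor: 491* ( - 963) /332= -472833/332 = - 2^(-2 )  *  3^2*83^(  -  1)*107^1*491^1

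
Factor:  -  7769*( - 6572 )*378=19299874104  =  2^3*3^3*7^1 *17^1 * 31^1 * 53^1*457^1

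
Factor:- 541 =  - 541^1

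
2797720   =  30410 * 92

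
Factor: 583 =11^1*53^1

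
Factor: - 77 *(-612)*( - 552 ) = - 2^5*3^3*7^1*11^1  *17^1 * 23^1 =- 26012448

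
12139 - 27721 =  - 15582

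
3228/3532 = 807/883 = 0.91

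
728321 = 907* 803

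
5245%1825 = 1595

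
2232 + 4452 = 6684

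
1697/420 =4 + 17/420   =  4.04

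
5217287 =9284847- 4067560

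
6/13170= 1/2195 = 0.00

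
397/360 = 1 + 37/360   =  1.10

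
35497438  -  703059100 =-667561662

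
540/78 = 6  +  12/13 = 6.92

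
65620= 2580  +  63040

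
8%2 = 0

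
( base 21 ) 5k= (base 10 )125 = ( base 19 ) 6B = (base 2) 1111101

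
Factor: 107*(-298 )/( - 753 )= 2^1*3^(-1)*107^1  *149^1*251^( - 1) = 31886/753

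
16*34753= 556048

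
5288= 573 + 4715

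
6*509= 3054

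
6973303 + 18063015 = 25036318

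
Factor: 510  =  2^1*3^1*5^1 * 17^1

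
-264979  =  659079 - 924058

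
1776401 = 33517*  53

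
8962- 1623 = 7339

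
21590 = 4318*5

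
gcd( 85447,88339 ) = 1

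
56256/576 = 97 + 2/3 =97.67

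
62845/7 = 8977+6/7 = 8977.86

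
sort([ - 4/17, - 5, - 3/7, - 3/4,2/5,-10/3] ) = [ - 5, - 10/3, - 3/4, - 3/7, - 4/17, 2/5]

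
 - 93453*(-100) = 9345300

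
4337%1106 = 1019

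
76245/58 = 76245/58 = 1314.57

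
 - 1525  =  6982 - 8507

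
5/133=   5/133 = 0.04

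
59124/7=59124/7 = 8446.29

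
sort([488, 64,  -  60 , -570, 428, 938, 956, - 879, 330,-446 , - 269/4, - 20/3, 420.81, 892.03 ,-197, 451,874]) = [  -  879,-570, - 446,- 197,-269/4,  -  60, - 20/3 , 64, 330,  420.81 , 428, 451,488, 874, 892.03, 938,  956]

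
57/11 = 57/11 = 5.18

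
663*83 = 55029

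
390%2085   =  390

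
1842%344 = 122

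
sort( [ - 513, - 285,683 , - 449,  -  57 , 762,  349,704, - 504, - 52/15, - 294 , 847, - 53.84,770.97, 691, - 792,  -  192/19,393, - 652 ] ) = [ - 792, -652,-513,  -  504, - 449, - 294,  -  285, - 57, - 53.84, - 192/19,-52/15,349, 393, 683,691, 704, 762,770.97, 847] 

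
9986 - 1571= 8415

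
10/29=10/29 = 0.34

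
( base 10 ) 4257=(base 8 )10241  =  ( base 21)9DF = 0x10a1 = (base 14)17a1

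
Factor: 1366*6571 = 8975986 =2^1*683^1  *  6571^1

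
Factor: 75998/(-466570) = - 79/485 = - 5^( - 1 ) * 79^1*97^(-1 ) 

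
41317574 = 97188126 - 55870552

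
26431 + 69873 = 96304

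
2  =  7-5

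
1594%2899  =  1594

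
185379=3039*61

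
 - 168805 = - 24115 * 7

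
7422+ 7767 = 15189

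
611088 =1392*439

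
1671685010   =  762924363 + 908760647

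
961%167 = 126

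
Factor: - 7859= - 29^1*271^1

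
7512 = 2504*3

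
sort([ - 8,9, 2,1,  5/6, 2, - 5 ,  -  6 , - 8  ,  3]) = [ - 8, -8, - 6, - 5,  5/6 , 1,  2,2,3  ,  9 ] 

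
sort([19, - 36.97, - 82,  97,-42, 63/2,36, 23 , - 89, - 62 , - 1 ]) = [ - 89,- 82,  -  62 , - 42, - 36.97,  -  1,19, 23,63/2, 36,97 ]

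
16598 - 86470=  - 69872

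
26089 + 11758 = 37847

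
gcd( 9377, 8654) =1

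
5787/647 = 8 + 611/647  =  8.94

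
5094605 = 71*71755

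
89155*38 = 3387890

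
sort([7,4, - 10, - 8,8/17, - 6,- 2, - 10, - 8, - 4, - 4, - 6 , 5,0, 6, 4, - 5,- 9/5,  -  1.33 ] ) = [ - 10, - 10, - 8, - 8, - 6, - 6, - 5, - 4, - 4, - 2 , - 9/5, - 1.33 , 0,8/17, 4,4, 5, 6 , 7] 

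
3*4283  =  12849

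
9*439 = 3951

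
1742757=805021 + 937736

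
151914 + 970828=1122742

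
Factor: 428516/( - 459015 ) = - 2^2 * 3^( - 1)*5^( -1) * 11^1*71^( - 1) * 431^( - 1 )*9739^1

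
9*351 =3159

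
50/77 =50/77 = 0.65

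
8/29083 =8/29083 = 0.00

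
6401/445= 6401/445 = 14.38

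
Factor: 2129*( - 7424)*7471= - 118084354816=- 2^8 *29^1*31^1*241^1*2129^1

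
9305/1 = 9305 = 9305.00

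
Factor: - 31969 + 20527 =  - 2^1*3^1 * 1907^1 = - 11442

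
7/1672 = 7/1672 = 0.00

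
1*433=433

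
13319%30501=13319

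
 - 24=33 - 57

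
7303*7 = 51121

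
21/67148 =21/67148 = 0.00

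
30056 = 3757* 8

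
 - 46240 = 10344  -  56584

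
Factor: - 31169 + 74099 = 2^1*3^4*5^1*53^1 = 42930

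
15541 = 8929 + 6612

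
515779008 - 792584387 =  - 276805379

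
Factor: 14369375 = 5^4*83^1*277^1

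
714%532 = 182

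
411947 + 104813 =516760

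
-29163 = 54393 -83556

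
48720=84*580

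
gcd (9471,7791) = 21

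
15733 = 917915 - 902182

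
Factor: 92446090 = 2^1*5^1*11^1 * 359^1*2341^1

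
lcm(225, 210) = 3150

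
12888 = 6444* 2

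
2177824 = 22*98992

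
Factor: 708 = 2^2 * 3^1*59^1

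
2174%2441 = 2174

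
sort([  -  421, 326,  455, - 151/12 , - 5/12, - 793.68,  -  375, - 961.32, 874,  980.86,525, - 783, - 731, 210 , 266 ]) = [  -  961.32, - 793.68, - 783 ,-731,-421, - 375,-151/12,-5/12,210,266, 326,455, 525  ,  874, 980.86 ]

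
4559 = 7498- 2939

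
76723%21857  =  11152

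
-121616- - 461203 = 339587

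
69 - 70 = -1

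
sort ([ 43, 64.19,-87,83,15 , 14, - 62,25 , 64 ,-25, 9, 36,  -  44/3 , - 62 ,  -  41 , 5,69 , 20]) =[ - 87,-62,-62,- 41 , - 25, - 44/3 , 5,9, 14,15, 20 , 25 , 36,43, 64,64.19,  69, 83 ] 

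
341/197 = 341/197 = 1.73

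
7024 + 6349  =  13373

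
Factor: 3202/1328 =1601/664 = 2^( - 3) *83^( - 1 )*1601^1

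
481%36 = 13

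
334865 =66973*5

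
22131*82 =1814742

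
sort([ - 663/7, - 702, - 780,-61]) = [ - 780,  -  702,-663/7 ,- 61 ] 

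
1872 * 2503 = 4685616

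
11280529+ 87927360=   99207889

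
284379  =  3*94793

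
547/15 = 547/15 = 36.47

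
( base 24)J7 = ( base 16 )1CF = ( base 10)463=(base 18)17d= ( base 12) 327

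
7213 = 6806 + 407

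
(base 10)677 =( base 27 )p2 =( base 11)566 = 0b1010100101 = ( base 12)485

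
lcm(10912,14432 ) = 447392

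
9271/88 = 105  +  31/88 = 105.35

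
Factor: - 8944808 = -2^3*1118101^1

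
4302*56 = 240912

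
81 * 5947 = 481707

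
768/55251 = 256/18417 = 0.01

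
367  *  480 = 176160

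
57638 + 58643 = 116281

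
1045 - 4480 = - 3435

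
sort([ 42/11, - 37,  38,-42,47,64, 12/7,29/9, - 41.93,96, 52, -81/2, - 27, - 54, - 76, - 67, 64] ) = [  -  76, - 67 , - 54, - 42, - 41.93,-81/2, - 37, - 27 , 12/7, 29/9 , 42/11, 38  ,  47, 52, 64, 64, 96]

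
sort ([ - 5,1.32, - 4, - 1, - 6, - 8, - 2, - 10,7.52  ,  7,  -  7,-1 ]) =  [ - 10, - 8, - 7, - 6, - 5 , -4, - 2, - 1, - 1, 1.32, 7, 7.52] 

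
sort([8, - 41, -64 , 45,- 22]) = [ - 64, - 41,  -  22, 8, 45]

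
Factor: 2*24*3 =144  =  2^4* 3^2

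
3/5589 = 1/1863 =0.00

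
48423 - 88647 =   -  40224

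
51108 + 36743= 87851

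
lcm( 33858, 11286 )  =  33858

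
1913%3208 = 1913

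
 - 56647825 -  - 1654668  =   - 54993157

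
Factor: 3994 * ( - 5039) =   -  2^1*1997^1*5039^1 = -20125766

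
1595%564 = 467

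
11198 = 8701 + 2497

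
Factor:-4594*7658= - 35180852 = - 2^2*7^1*547^1*2297^1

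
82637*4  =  330548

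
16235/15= 1082 + 1/3 =1082.33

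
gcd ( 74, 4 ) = 2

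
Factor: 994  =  2^1*7^1 *71^1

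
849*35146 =29838954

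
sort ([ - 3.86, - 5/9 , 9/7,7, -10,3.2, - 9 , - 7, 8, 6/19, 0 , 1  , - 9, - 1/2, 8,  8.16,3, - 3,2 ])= [ - 10, - 9, - 9, - 7, - 3.86, - 3, - 5/9, - 1/2,0,  6/19, 1 , 9/7,2,3 , 3.2,7,8,8, 8.16]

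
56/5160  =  7/645 = 0.01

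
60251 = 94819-34568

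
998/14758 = 499/7379 = 0.07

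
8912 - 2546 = 6366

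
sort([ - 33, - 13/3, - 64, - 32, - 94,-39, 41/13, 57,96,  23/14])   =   [-94, - 64, - 39, - 33, - 32, - 13/3, 23/14, 41/13, 57,96]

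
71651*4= 286604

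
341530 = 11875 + 329655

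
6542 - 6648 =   -  106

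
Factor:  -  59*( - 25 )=5^2*59^1 = 1475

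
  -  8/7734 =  -1 + 3863/3867 =-  0.00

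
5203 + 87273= 92476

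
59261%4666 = 3269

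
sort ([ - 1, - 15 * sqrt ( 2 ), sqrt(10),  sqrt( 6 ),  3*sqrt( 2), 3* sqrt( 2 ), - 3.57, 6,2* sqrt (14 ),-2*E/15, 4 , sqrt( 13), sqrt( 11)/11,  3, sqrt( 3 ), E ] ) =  [ - 15*sqrt( 2), - 3.57,-1, - 2*E/15,sqrt( 11)/11,sqrt(  3 ), sqrt(6), E,3, sqrt(10 ), sqrt ( 13 ) , 4, 3*sqrt( 2 ), 3*sqrt( 2),  6, 2*sqrt(14) ] 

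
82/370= 41/185= 0.22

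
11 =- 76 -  - 87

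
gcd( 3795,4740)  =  15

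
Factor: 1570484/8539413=2^2*3^(- 1 )*43^( -1 )*53^( - 1) * 197^1*1249^( -1 )*1993^1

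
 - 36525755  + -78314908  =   - 114840663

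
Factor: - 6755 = - 5^1*7^1*193^1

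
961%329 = 303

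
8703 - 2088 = 6615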